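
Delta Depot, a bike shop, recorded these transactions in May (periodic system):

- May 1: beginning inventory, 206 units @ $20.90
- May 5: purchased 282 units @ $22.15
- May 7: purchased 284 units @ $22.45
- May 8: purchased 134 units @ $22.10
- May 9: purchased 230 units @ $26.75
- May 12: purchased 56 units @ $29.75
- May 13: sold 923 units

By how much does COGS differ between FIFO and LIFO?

$1,662.90

FIFO COGS: 206 @ $20.90 + 282 @ $22.15 + 284 @ $22.45 + 134 @ $22.10 + 17 @ $26.75 = $20,343.65
LIFO COGS: 56 @ $29.75 + 230 @ $26.75 + 134 @ $22.10 + 284 @ $22.45 + 219 @ $22.15 = $22,006.55
Difference = |$20,343.65 − $22,006.55| = $1,662.90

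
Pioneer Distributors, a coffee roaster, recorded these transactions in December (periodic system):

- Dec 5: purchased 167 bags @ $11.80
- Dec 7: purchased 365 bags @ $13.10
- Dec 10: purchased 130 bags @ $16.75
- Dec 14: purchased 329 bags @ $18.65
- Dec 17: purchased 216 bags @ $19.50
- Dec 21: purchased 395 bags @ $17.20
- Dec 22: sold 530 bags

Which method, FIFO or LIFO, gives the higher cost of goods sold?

FIFO COGS: 167 @ $11.80 + 363 @ $13.10 = $6,725.90
LIFO COGS: 395 @ $17.20 + 135 @ $19.50 = $9,426.50

LIFO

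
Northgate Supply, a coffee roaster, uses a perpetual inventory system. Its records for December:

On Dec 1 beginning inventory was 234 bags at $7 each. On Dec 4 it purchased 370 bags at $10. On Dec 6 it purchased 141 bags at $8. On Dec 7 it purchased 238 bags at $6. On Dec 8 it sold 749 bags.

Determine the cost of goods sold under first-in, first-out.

Dec 8, 749 sold [FIFO — oldest first]: 234 @ $7 + 370 @ $10 + 141 @ $8 + 4 @ $6 = $6,490
Ending inventory: 234 @ $6 = $1,404
Check: goods available $7,894 = COGS $6,490 + ending $1,404

COGS = $6,490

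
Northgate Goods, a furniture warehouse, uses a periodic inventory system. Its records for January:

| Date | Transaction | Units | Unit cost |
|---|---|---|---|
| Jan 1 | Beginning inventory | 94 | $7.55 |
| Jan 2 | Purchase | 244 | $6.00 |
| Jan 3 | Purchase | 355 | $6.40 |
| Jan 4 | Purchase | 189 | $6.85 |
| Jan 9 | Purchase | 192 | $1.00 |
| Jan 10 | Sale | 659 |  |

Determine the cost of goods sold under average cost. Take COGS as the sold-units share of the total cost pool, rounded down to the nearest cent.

Jan 10, sell 659: 659/1074 × $5,932.35 → $3,640.05
Ending inventory (cost pool remaining) = $2,292.30

COGS = $3,640.05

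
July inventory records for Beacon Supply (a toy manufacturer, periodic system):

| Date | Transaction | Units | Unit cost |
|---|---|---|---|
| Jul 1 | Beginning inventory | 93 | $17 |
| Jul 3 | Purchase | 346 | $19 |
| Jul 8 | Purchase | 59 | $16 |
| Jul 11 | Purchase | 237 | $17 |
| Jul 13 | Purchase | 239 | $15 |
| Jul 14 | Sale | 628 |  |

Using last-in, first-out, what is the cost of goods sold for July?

COGS = $10,325

Jul 14, 628 sold [LIFO — newest first]: 239 @ $15 + 237 @ $17 + 59 @ $16 + 93 @ $19 = $10,325
Ending inventory: 93 @ $17 + 253 @ $19 = $6,388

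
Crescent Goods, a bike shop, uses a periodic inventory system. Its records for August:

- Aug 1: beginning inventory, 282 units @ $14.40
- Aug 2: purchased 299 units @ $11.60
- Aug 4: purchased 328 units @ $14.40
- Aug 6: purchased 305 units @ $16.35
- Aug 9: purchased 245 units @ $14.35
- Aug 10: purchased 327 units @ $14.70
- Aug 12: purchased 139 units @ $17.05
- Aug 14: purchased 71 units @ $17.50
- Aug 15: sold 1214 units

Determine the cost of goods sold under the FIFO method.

COGS = $17,239.15

Aug 15, 1214 sold [FIFO — oldest first]: 282 @ $14.40 + 299 @ $11.60 + 328 @ $14.40 + 305 @ $16.35 = $17,239.15
Ending inventory: 245 @ $14.35 + 327 @ $14.70 + 139 @ $17.05 + 71 @ $17.50 = $11,935.10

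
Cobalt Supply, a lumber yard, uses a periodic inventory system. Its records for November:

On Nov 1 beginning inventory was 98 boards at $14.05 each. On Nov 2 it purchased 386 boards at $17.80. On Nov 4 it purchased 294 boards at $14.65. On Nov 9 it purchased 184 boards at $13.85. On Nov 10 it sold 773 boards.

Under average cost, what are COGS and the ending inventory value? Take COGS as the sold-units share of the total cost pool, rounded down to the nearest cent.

COGS = $12,135.93; ending inventory = $2,967.27

Nov 10, sell 773: 773/962 × $15,103.20 → $12,135.93
Ending inventory (cost pool remaining) = $2,967.27
Check: goods available $15,103.20 = COGS $12,135.93 + ending $2,967.27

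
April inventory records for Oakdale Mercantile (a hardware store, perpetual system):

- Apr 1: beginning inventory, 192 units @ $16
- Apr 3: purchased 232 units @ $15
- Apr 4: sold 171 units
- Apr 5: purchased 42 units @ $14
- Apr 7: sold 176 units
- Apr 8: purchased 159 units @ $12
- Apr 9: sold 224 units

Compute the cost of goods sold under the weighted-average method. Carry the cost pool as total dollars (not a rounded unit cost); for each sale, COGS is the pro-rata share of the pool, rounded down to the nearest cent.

After Apr 1: 192 on hand, pool $3,072.00 (≈ $16.0000 each)
After Apr 3: 424 on hand, pool $6,552.00 (≈ $15.4528 each)
Apr 4, sell 171: 171/424 × $6,552.00 → $2,642.43
After Apr 5: 295 on hand, pool $4,497.57 (≈ $15.2460 each)
Apr 7, sell 176: 176/295 × $4,497.57 → $2,683.29
After Apr 8: 278 on hand, pool $3,722.28 (≈ $13.3895 each)
Apr 9, sell 224: 224/278 × $3,722.28 → $2,999.24
Total COGS = $2,642.43 + $2,683.29 + $2,999.24 = $8,324.96
Ending inventory (cost pool remaining) = $723.04

COGS = $8,324.96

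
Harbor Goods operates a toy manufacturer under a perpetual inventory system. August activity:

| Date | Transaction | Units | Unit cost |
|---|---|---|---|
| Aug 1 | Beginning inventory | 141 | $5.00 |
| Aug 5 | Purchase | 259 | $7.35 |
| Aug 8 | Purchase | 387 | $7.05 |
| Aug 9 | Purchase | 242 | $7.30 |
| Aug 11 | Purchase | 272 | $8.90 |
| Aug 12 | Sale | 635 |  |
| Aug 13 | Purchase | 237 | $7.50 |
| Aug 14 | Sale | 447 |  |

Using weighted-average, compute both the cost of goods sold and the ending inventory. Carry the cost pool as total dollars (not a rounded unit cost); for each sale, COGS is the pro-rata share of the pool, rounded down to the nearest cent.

After Aug 1: 141 on hand, pool $705.00 (≈ $5.0000 each)
After Aug 5: 400 on hand, pool $2,608.65 (≈ $6.5216 each)
After Aug 8: 787 on hand, pool $5,337.00 (≈ $6.7814 each)
After Aug 9: 1029 on hand, pool $7,103.60 (≈ $6.9034 each)
After Aug 11: 1301 on hand, pool $9,524.40 (≈ $7.3208 each)
Aug 12, sell 635: 635/1301 × $9,524.40 → $4,648.72
After Aug 13: 903 on hand, pool $6,653.18 (≈ $7.3679 each)
Aug 14, sell 447: 447/903 × $6,653.18 → $3,293.43
Total COGS = $4,648.72 + $3,293.43 = $7,942.15
Ending inventory (cost pool remaining) = $3,359.75

COGS = $7,942.15; ending inventory = $3,359.75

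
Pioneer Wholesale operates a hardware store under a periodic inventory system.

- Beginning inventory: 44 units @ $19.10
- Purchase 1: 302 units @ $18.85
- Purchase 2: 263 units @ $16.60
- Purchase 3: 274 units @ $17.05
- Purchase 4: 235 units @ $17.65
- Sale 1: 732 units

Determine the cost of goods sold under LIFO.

COGS = $12,521.25

Sale 1 (732) [LIFO — newest first]: 235 @ $17.65 + 274 @ $17.05 + 223 @ $16.60 = $12,521.25
Ending inventory: 44 @ $19.10 + 302 @ $18.85 + 40 @ $16.60 = $7,197.10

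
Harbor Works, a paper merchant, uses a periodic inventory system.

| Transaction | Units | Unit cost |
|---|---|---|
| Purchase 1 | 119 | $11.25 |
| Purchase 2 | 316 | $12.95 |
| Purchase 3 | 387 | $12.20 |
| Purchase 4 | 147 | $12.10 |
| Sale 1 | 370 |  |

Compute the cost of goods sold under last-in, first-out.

Sale 1 (370) [LIFO — newest first]: 147 @ $12.10 + 223 @ $12.20 = $4,499.30
Ending inventory: 119 @ $11.25 + 316 @ $12.95 + 164 @ $12.20 = $7,431.75
Check: goods available $11,931.05 = COGS $4,499.30 + ending $7,431.75

COGS = $4,499.30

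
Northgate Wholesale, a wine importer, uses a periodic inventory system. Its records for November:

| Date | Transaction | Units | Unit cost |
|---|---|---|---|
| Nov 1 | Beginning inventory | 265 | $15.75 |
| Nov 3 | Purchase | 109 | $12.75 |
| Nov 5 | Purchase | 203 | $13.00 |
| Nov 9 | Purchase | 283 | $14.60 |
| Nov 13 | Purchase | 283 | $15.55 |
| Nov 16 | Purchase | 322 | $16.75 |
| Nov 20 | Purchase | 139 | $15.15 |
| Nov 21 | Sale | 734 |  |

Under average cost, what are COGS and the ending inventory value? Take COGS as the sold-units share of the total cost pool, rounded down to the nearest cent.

Nov 21, sell 734: 734/1604 × $24,234.30 → $11,089.76
Ending inventory (cost pool remaining) = $13,144.54

COGS = $11,089.76; ending inventory = $13,144.54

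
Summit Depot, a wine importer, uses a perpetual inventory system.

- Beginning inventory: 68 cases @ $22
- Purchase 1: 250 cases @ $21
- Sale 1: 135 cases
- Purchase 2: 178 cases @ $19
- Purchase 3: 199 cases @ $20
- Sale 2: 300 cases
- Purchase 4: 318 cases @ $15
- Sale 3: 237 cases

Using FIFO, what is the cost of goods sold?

Sale 1 (135) [FIFO — oldest first]: 68 @ $22 + 67 @ $21 = $2,903
Sale 2 (300) [FIFO — oldest first]: 183 @ $21 + 117 @ $19 = $6,066
Sale 3 (237) [FIFO — oldest first]: 61 @ $19 + 176 @ $20 = $4,679
Total COGS = $2,903 + $6,066 + $4,679 = $13,648
Ending inventory: 23 @ $20 + 318 @ $15 = $5,230

COGS = $13,648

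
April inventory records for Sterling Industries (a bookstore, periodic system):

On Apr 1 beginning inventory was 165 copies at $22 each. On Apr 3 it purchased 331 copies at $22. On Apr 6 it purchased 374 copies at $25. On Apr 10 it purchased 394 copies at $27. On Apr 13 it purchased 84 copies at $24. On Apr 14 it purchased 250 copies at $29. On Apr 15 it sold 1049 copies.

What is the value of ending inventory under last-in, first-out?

Apr 15, 1049 sold [LIFO — newest first]: 250 @ $29 + 84 @ $24 + 394 @ $27 + 321 @ $25 = $27,929
Ending inventory: 165 @ $22 + 331 @ $22 + 53 @ $25 = $12,237
Check: goods available $40,166 = COGS $27,929 + ending $12,237

Ending inventory = $12,237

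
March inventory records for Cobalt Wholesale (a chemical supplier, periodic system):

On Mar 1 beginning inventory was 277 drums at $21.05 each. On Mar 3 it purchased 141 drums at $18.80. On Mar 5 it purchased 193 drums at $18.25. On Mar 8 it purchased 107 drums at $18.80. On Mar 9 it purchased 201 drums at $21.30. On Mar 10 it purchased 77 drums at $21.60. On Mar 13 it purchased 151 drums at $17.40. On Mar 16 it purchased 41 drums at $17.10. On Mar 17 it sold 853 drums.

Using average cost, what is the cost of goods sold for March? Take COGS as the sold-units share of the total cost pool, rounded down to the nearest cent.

COGS = $16,721.45

Mar 17, sell 853: 853/1188 × $23,288.50 → $16,721.45
Ending inventory (cost pool remaining) = $6,567.05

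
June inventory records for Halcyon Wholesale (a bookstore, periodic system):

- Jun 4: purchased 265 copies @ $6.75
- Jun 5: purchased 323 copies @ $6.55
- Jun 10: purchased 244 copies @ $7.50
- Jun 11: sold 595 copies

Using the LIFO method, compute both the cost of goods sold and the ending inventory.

Jun 11, 595 sold [LIFO — newest first]: 244 @ $7.50 + 323 @ $6.55 + 28 @ $6.75 = $4,134.65
Ending inventory: 237 @ $6.75 = $1,599.75

COGS = $4,134.65; ending inventory = $1,599.75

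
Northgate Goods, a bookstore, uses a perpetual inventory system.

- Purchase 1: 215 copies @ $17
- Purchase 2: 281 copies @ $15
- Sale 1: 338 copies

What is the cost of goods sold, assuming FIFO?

Sale 1 (338) [FIFO — oldest first]: 215 @ $17 + 123 @ $15 = $5,500
Ending inventory: 158 @ $15 = $2,370
Check: goods available $7,870 = COGS $5,500 + ending $2,370

COGS = $5,500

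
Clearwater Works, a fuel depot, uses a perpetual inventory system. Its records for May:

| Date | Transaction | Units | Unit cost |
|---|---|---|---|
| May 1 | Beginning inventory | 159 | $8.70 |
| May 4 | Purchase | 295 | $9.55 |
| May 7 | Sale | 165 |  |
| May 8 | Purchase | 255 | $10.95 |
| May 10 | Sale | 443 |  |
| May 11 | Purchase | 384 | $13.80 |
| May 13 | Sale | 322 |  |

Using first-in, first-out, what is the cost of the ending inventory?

Ending inventory = $2,249.40

May 7, 165 sold [FIFO — oldest first]: 159 @ $8.70 + 6 @ $9.55 = $1,440.60
May 10, 443 sold [FIFO — oldest first]: 289 @ $9.55 + 154 @ $10.95 = $4,446.25
May 13, 322 sold [FIFO — oldest first]: 101 @ $10.95 + 221 @ $13.80 = $4,155.75
Total COGS = $1,440.60 + $4,446.25 + $4,155.75 = $10,042.60
Ending inventory: 163 @ $13.80 = $2,249.40
Check: goods available $12,292.00 = COGS $10,042.60 + ending $2,249.40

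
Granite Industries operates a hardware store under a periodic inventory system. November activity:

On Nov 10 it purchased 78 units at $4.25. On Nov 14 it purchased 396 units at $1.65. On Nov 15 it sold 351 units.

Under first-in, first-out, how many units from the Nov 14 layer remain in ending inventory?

Nov 15, 351 sold [FIFO — oldest first]: 78 @ $4.25 + 273 @ $1.65 = $781.95
Ending inventory: 123 @ $1.65 = $202.95
Check: goods available $984.90 = COGS $781.95 + ending $202.95

123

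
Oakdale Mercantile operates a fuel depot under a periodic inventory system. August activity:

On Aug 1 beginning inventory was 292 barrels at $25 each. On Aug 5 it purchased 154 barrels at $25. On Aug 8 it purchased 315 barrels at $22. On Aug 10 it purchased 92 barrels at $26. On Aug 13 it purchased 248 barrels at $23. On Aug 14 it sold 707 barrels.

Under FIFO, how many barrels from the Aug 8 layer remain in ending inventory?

54

Aug 14, 707 sold [FIFO — oldest first]: 292 @ $25 + 154 @ $25 + 261 @ $22 = $16,892
Ending inventory: 54 @ $22 + 92 @ $26 + 248 @ $23 = $9,284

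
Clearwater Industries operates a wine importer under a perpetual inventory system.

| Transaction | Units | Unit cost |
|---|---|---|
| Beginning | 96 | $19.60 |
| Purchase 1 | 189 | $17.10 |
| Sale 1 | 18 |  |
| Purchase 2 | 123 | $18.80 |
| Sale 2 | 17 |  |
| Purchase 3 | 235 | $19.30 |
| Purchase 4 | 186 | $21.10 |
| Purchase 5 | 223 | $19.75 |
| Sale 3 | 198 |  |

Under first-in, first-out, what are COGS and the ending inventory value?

Sale 1 (18) [FIFO — oldest first]: 18 @ $19.60 = $352.80
Sale 2 (17) [FIFO — oldest first]: 17 @ $19.60 = $333.20
Sale 3 (198) [FIFO — oldest first]: 61 @ $19.60 + 137 @ $17.10 = $3,538.30
Total COGS = $352.80 + $333.20 + $3,538.30 = $4,224.30
Ending inventory: 52 @ $17.10 + 123 @ $18.80 + 235 @ $19.30 + 186 @ $21.10 + 223 @ $19.75 = $16,065.95

COGS = $4,224.30; ending inventory = $16,065.95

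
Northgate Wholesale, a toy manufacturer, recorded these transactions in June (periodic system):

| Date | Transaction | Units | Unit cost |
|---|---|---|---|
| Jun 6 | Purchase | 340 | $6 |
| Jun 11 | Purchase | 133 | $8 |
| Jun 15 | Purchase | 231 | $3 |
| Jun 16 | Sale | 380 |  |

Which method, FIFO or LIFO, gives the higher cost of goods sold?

FIFO COGS: 340 @ $6 + 40 @ $8 = $2,360
LIFO COGS: 231 @ $3 + 133 @ $8 + 16 @ $6 = $1,853

FIFO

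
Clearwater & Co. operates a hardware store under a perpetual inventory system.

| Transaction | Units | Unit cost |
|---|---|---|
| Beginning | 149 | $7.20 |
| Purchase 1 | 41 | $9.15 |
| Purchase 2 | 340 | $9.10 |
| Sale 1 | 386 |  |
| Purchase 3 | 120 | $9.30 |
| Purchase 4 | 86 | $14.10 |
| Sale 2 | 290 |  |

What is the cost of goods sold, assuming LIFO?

Sale 1 (386) [LIFO — newest first]: 340 @ $9.10 + 41 @ $9.15 + 5 @ $7.20 = $3,505.15
Sale 2 (290) [LIFO — newest first]: 86 @ $14.10 + 120 @ $9.30 + 84 @ $7.20 = $2,933.40
Total COGS = $3,505.15 + $2,933.40 = $6,438.55
Ending inventory: 60 @ $7.20 = $432.00

COGS = $6,438.55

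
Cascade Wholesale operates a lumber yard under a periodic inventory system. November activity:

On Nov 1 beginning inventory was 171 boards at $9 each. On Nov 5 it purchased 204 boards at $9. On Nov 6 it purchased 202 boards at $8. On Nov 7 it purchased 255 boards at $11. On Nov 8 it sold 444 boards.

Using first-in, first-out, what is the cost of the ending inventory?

Ending inventory = $3,869

Nov 8, 444 sold [FIFO — oldest first]: 171 @ $9 + 204 @ $9 + 69 @ $8 = $3,927
Ending inventory: 133 @ $8 + 255 @ $11 = $3,869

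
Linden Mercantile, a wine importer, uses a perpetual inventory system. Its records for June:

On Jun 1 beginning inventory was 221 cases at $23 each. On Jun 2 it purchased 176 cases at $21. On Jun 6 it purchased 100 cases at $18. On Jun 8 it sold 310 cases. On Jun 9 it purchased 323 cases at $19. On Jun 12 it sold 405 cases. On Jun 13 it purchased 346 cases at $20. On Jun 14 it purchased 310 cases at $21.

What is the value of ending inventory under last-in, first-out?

Jun 8, 310 sold [LIFO — newest first]: 100 @ $18 + 176 @ $21 + 34 @ $23 = $6,278
Jun 12, 405 sold [LIFO — newest first]: 323 @ $19 + 82 @ $23 = $8,023
Total COGS = $6,278 + $8,023 = $14,301
Ending inventory: 105 @ $23 + 346 @ $20 + 310 @ $21 = $15,845
Check: goods available $30,146 = COGS $14,301 + ending $15,845

Ending inventory = $15,845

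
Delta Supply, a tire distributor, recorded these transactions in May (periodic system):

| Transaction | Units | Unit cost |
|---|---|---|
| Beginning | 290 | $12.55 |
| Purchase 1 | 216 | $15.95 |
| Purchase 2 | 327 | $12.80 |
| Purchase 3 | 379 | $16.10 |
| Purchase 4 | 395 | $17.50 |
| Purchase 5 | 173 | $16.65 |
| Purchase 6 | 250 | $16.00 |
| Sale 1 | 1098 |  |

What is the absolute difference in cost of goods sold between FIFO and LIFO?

$2,764.15

FIFO COGS: 290 @ $12.55 + 216 @ $15.95 + 327 @ $12.80 + 265 @ $16.10 = $15,536.80
LIFO COGS: 250 @ $16.00 + 173 @ $16.65 + 395 @ $17.50 + 280 @ $16.10 = $18,300.95
Difference = |$15,536.80 − $18,300.95| = $2,764.15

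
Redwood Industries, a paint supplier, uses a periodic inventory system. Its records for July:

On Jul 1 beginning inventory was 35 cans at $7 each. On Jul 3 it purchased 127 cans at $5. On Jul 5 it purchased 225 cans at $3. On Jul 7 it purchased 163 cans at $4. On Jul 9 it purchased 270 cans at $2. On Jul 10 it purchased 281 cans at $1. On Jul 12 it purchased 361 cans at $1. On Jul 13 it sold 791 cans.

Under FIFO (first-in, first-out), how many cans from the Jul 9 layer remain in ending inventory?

29

Jul 13, 791 sold [FIFO — oldest first]: 35 @ $7 + 127 @ $5 + 225 @ $3 + 163 @ $4 + 241 @ $2 = $2,689
Ending inventory: 29 @ $2 + 281 @ $1 + 361 @ $1 = $700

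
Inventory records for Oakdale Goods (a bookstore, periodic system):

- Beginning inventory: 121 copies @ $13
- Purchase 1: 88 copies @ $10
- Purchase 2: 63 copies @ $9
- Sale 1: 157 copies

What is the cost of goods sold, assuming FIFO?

Sale 1 (157) [FIFO — oldest first]: 121 @ $13 + 36 @ $10 = $1,933
Ending inventory: 52 @ $10 + 63 @ $9 = $1,087

COGS = $1,933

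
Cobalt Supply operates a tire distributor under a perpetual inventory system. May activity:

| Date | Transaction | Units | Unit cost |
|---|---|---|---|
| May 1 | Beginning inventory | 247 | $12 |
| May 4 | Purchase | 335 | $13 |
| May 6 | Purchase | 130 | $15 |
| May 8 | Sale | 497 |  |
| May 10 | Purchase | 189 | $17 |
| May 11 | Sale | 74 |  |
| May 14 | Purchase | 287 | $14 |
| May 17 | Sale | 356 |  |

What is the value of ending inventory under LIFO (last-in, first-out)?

Ending inventory = $3,362

May 8, 497 sold [LIFO — newest first]: 130 @ $15 + 335 @ $13 + 32 @ $12 = $6,689
May 11, 74 sold [LIFO — newest first]: 74 @ $17 = $1,258
May 17, 356 sold [LIFO — newest first]: 287 @ $14 + 69 @ $17 = $5,191
Total COGS = $6,689 + $1,258 + $5,191 = $13,138
Ending inventory: 215 @ $12 + 46 @ $17 = $3,362
Check: goods available $16,500 = COGS $13,138 + ending $3,362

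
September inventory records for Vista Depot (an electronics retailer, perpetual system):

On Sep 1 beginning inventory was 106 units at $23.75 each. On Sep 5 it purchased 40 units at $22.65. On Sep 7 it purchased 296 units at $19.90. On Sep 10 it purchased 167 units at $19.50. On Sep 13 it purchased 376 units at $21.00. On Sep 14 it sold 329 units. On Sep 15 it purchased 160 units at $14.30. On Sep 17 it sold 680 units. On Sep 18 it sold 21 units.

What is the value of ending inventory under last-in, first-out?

Sep 14, 329 sold [LIFO — newest first]: 329 @ $21.00 = $6,909.00
Sep 17, 680 sold [LIFO — newest first]: 160 @ $14.30 + 47 @ $21.00 + 167 @ $19.50 + 296 @ $19.90 + 10 @ $22.65 = $12,648.40
Sep 18, 21 sold [LIFO — newest first]: 21 @ $22.65 = $475.65
Total COGS = $6,909.00 + $12,648.40 + $475.65 = $20,033.05
Ending inventory: 106 @ $23.75 + 9 @ $22.65 = $2,721.35

Ending inventory = $2,721.35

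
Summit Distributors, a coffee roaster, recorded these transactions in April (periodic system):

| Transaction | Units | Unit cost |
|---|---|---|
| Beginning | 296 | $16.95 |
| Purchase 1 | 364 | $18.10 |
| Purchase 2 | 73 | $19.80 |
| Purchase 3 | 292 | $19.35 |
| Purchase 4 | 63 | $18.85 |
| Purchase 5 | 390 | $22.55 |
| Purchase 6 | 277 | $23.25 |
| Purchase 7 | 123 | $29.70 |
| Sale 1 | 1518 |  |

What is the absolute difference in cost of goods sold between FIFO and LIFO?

FIFO COGS: 296 @ $16.95 + 364 @ $18.10 + 73 @ $19.80 + 292 @ $19.35 + 63 @ $18.85 + 390 @ $22.55 + 40 @ $23.25 = $29,613.25
LIFO COGS: 123 @ $29.70 + 277 @ $23.25 + 390 @ $22.55 + 63 @ $18.85 + 292 @ $19.35 + 73 @ $19.80 + 300 @ $18.10 = $32,601.00
Difference = |$29,613.25 − $32,601.00| = $2,987.75

$2,987.75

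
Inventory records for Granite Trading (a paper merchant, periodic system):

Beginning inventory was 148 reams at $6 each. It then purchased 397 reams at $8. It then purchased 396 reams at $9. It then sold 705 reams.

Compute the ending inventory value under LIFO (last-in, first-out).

Ending inventory = $1,592

Sale 1 (705) [LIFO — newest first]: 396 @ $9 + 309 @ $8 = $6,036
Ending inventory: 148 @ $6 + 88 @ $8 = $1,592
Check: goods available $7,628 = COGS $6,036 + ending $1,592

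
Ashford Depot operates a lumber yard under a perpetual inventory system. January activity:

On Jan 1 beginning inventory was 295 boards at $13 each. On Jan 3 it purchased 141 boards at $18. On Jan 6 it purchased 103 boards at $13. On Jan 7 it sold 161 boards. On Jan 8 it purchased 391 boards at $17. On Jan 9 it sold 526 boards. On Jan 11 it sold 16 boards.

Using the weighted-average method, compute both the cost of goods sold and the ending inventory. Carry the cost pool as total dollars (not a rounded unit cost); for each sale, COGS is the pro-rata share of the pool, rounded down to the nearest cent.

After Jan 1: 295 on hand, pool $3,835.00 (≈ $13.0000 each)
After Jan 3: 436 on hand, pool $6,373.00 (≈ $14.6170 each)
After Jan 6: 539 on hand, pool $7,712.00 (≈ $14.3080 each)
Jan 7, sell 161: 161/539 × $7,712.00 → $2,303.58
After Jan 8: 769 on hand, pool $12,055.42 (≈ $15.6767 each)
Jan 9, sell 526: 526/769 × $12,055.42 → $8,245.96
Jan 11, sell 16: 16/243 × $3,809.46 → $250.82
Total COGS = $2,303.58 + $8,245.96 + $250.82 = $10,800.36
Ending inventory (cost pool remaining) = $3,558.64

COGS = $10,800.36; ending inventory = $3,558.64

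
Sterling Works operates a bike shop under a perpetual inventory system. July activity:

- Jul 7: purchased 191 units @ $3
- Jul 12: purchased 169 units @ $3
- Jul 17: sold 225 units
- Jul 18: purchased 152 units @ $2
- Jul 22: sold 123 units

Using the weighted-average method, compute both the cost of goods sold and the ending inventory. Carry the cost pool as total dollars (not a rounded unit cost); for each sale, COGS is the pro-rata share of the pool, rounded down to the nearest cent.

COGS = $978.85; ending inventory = $405.15

After Jul 7: 191 on hand, pool $573.00 (≈ $3.0000 each)
After Jul 12: 360 on hand, pool $1,080.00 (≈ $3.0000 each)
Jul 17, sell 225: 225/360 × $1,080.00 → $675.00
After Jul 18: 287 on hand, pool $709.00 (≈ $2.4704 each)
Jul 22, sell 123: 123/287 × $709.00 → $303.85
Total COGS = $675.00 + $303.85 = $978.85
Ending inventory (cost pool remaining) = $405.15
Check: goods available $1,384.00 = COGS $978.85 + ending $405.15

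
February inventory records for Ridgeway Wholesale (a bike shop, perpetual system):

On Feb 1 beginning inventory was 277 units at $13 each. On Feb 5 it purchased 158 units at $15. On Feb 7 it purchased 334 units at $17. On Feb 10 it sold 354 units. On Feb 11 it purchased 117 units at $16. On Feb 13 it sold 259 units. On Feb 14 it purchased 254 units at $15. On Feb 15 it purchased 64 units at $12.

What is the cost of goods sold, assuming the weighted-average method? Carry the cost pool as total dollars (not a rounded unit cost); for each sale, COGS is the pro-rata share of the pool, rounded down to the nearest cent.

COGS = $9,334.38

After Feb 1: 277 on hand, pool $3,601.00 (≈ $13.0000 each)
After Feb 5: 435 on hand, pool $5,971.00 (≈ $13.7264 each)
After Feb 7: 769 on hand, pool $11,649.00 (≈ $15.1482 each)
Feb 10, sell 354: 354/769 × $11,649.00 → $5,362.47
After Feb 11: 532 on hand, pool $8,158.53 (≈ $15.3356 each)
Feb 13, sell 259: 259/532 × $8,158.53 → $3,971.91
After Feb 14: 527 on hand, pool $7,996.62 (≈ $15.1739 each)
After Feb 15: 591 on hand, pool $8,764.62 (≈ $14.8302 each)
Total COGS = $5,362.47 + $3,971.91 = $9,334.38
Ending inventory (cost pool remaining) = $8,764.62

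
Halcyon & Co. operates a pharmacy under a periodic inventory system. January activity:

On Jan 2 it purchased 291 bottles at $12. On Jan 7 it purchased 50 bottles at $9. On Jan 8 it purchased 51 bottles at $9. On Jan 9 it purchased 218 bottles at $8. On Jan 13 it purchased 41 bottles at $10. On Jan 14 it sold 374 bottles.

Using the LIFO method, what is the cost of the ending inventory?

Jan 14, 374 sold [LIFO — newest first]: 41 @ $10 + 218 @ $8 + 51 @ $9 + 50 @ $9 + 14 @ $12 = $3,231
Ending inventory: 277 @ $12 = $3,324

Ending inventory = $3,324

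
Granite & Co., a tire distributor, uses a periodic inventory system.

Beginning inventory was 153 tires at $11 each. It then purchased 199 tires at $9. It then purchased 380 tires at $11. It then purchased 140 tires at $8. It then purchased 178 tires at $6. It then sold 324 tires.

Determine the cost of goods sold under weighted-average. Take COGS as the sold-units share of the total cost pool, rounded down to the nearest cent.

Sale 1, sell 324: 324/1050 × $9,842.00 → $3,036.96
Ending inventory (cost pool remaining) = $6,805.04
Check: goods available $9,842.00 = COGS $3,036.96 + ending $6,805.04

COGS = $3,036.96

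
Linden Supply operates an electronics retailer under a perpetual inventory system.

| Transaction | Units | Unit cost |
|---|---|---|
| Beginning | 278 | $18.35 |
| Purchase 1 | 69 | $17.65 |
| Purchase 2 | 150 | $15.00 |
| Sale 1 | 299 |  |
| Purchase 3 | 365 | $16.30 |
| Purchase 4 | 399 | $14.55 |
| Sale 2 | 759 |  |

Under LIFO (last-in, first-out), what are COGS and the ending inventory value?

COGS = $16,609.30; ending inventory = $3,714.80

Sale 1 (299) [LIFO — newest first]: 150 @ $15.00 + 69 @ $17.65 + 80 @ $18.35 = $4,935.85
Sale 2 (759) [LIFO — newest first]: 399 @ $14.55 + 360 @ $16.30 = $11,673.45
Total COGS = $4,935.85 + $11,673.45 = $16,609.30
Ending inventory: 198 @ $18.35 + 5 @ $16.30 = $3,714.80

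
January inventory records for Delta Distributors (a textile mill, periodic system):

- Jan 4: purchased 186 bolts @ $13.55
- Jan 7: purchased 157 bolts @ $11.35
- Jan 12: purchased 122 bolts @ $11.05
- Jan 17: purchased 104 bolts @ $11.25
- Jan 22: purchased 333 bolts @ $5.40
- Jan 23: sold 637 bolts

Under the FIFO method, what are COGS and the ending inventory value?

Jan 23, 637 sold [FIFO — oldest first]: 186 @ $13.55 + 157 @ $11.35 + 122 @ $11.05 + 104 @ $11.25 + 68 @ $5.40 = $7,187.55
Ending inventory: 265 @ $5.40 = $1,431.00
Check: goods available $8,618.55 = COGS $7,187.55 + ending $1,431.00

COGS = $7,187.55; ending inventory = $1,431.00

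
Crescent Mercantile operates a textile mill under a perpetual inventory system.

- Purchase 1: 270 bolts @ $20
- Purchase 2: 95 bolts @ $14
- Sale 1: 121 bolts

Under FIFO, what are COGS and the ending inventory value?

COGS = $2,420; ending inventory = $4,310

Sale 1 (121) [FIFO — oldest first]: 121 @ $20 = $2,420
Ending inventory: 149 @ $20 + 95 @ $14 = $4,310
Check: goods available $6,730 = COGS $2,420 + ending $4,310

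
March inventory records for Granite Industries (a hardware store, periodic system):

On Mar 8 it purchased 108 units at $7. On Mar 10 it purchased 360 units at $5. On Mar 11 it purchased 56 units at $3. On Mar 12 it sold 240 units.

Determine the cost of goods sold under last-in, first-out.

Mar 12, 240 sold [LIFO — newest first]: 56 @ $3 + 184 @ $5 = $1,088
Ending inventory: 108 @ $7 + 176 @ $5 = $1,636
Check: goods available $2,724 = COGS $1,088 + ending $1,636

COGS = $1,088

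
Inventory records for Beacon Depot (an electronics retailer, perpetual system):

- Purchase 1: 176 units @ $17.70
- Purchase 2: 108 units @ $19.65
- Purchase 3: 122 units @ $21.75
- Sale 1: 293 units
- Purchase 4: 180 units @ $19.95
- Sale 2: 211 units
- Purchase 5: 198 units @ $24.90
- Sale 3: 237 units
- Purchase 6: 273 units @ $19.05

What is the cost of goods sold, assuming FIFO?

Sale 1 (293) [FIFO — oldest first]: 176 @ $17.70 + 108 @ $19.65 + 9 @ $21.75 = $5,433.15
Sale 2 (211) [FIFO — oldest first]: 113 @ $21.75 + 98 @ $19.95 = $4,412.85
Sale 3 (237) [FIFO — oldest first]: 82 @ $19.95 + 155 @ $24.90 = $5,495.40
Total COGS = $5,433.15 + $4,412.85 + $5,495.40 = $15,341.40
Ending inventory: 43 @ $24.90 + 273 @ $19.05 = $6,271.35
Check: goods available $21,612.75 = COGS $15,341.40 + ending $6,271.35

COGS = $15,341.40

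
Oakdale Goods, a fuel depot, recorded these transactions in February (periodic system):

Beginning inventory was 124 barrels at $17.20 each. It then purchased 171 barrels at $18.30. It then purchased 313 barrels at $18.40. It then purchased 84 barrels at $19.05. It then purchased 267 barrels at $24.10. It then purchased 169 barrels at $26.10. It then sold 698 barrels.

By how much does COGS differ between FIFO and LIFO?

FIFO COGS: 124 @ $17.20 + 171 @ $18.30 + 313 @ $18.40 + 84 @ $19.05 + 6 @ $24.10 = $12,766.10
LIFO COGS: 169 @ $26.10 + 267 @ $24.10 + 84 @ $19.05 + 178 @ $18.40 = $15,721.00
Difference = |$12,766.10 − $15,721.00| = $2,954.90

$2,954.90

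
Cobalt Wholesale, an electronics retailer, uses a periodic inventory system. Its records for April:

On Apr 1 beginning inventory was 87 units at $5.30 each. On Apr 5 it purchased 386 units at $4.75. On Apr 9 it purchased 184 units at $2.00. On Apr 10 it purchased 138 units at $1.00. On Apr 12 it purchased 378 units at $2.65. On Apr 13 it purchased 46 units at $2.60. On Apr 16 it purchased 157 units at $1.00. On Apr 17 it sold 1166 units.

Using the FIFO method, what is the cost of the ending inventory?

Ending inventory = $295.15

Apr 17, 1166 sold [FIFO — oldest first]: 87 @ $5.30 + 386 @ $4.75 + 184 @ $2.00 + 138 @ $1.00 + 371 @ $2.65 = $3,783.75
Ending inventory: 7 @ $2.65 + 46 @ $2.60 + 157 @ $1.00 = $295.15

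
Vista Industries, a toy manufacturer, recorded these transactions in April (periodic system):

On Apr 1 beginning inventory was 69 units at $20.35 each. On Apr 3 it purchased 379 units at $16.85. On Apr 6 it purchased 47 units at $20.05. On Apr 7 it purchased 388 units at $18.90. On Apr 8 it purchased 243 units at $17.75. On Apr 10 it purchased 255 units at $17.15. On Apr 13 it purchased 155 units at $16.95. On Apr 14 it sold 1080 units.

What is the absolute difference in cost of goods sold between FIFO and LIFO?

$133.70

FIFO COGS: 69 @ $20.35 + 379 @ $16.85 + 47 @ $20.05 + 388 @ $18.90 + 197 @ $17.75 = $19,562.60
LIFO COGS: 155 @ $16.95 + 255 @ $17.15 + 243 @ $17.75 + 388 @ $18.90 + 39 @ $20.05 = $19,428.90
Difference = |$19,562.60 − $19,428.90| = $133.70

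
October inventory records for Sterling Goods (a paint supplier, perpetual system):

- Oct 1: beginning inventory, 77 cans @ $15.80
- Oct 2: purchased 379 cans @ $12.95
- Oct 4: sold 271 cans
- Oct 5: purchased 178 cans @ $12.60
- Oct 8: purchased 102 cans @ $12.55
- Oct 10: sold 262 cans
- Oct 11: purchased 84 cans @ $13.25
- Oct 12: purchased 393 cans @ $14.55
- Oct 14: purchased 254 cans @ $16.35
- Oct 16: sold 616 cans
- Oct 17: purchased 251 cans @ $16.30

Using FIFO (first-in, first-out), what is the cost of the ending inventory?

Ending inventory = $9,175.40

Oct 4, 271 sold [FIFO — oldest first]: 77 @ $15.80 + 194 @ $12.95 = $3,728.90
Oct 10, 262 sold [FIFO — oldest first]: 185 @ $12.95 + 77 @ $12.60 = $3,365.95
Oct 16, 616 sold [FIFO — oldest first]: 101 @ $12.60 + 102 @ $12.55 + 84 @ $13.25 + 329 @ $14.55 = $8,452.65
Total COGS = $3,728.90 + $3,365.95 + $8,452.65 = $15,547.50
Ending inventory: 64 @ $14.55 + 254 @ $16.35 + 251 @ $16.30 = $9,175.40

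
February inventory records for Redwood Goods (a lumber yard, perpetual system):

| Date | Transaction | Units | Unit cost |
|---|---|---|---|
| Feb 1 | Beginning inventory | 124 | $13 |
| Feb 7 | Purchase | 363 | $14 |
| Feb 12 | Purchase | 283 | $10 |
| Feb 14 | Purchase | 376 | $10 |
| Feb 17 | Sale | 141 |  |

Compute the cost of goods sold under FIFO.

Feb 17, 141 sold [FIFO — oldest first]: 124 @ $13 + 17 @ $14 = $1,850
Ending inventory: 346 @ $14 + 283 @ $10 + 376 @ $10 = $11,434

COGS = $1,850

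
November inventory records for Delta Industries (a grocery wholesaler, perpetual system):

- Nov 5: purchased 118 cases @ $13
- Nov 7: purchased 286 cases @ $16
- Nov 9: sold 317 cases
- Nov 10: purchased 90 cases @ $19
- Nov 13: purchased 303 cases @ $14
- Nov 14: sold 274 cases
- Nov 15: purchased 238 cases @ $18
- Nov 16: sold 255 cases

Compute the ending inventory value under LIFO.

Nov 9, 317 sold [LIFO — newest first]: 286 @ $16 + 31 @ $13 = $4,979
Nov 14, 274 sold [LIFO — newest first]: 274 @ $14 = $3,836
Nov 16, 255 sold [LIFO — newest first]: 238 @ $18 + 17 @ $14 = $4,522
Total COGS = $4,979 + $3,836 + $4,522 = $13,337
Ending inventory: 87 @ $13 + 90 @ $19 + 12 @ $14 = $3,009

Ending inventory = $3,009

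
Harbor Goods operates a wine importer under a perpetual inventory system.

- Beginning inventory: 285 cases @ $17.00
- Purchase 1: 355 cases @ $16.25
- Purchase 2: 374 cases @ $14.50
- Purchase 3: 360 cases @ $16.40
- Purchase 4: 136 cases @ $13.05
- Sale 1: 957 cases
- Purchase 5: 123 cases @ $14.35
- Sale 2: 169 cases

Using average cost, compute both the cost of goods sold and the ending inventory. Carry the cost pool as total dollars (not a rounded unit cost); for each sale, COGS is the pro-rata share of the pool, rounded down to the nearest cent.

After Beginning: 285 on hand, pool $4,845.00 (≈ $17.0000 each)
After Purchase 1: 640 on hand, pool $10,613.75 (≈ $16.5840 each)
After Purchase 2: 1014 on hand, pool $16,036.75 (≈ $15.8153 each)
After Purchase 3: 1374 on hand, pool $21,940.75 (≈ $15.9685 each)
After Purchase 4: 1510 on hand, pool $23,715.55 (≈ $15.7057 each)
Sale 1, sell 957: 957/1510 × $23,715.55 → $15,030.31
After Purchase 5: 676 on hand, pool $10,450.29 (≈ $15.4590 each)
Sale 2, sell 169: 169/676 × $10,450.29 → $2,612.57
Total COGS = $15,030.31 + $2,612.57 = $17,642.88
Ending inventory (cost pool remaining) = $7,837.72
Check: goods available $25,480.60 = COGS $17,642.88 + ending $7,837.72

COGS = $17,642.88; ending inventory = $7,837.72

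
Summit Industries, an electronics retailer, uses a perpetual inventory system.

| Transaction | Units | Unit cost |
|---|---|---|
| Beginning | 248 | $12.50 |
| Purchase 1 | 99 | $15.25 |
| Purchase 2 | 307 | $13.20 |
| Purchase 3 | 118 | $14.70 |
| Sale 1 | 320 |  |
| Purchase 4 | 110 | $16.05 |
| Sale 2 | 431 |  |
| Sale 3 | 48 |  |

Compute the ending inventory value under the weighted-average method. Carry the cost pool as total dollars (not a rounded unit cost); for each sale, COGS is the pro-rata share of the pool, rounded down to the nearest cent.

After Beginning: 248 on hand, pool $3,100.00 (≈ $12.5000 each)
After Purchase 1: 347 on hand, pool $4,609.75 (≈ $13.2846 each)
After Purchase 2: 654 on hand, pool $8,662.15 (≈ $13.2449 each)
After Purchase 3: 772 on hand, pool $10,396.75 (≈ $13.4673 each)
Sale 1, sell 320: 320/772 × $10,396.75 → $4,309.53
After Purchase 4: 562 on hand, pool $7,852.72 (≈ $13.9728 each)
Sale 2, sell 431: 431/562 × $7,852.72 → $6,022.28
Sale 3, sell 48: 48/131 × $1,830.44 → $670.69
Total COGS = $4,309.53 + $6,022.28 + $670.69 = $11,002.50
Ending inventory (cost pool remaining) = $1,159.75

Ending inventory = $1,159.75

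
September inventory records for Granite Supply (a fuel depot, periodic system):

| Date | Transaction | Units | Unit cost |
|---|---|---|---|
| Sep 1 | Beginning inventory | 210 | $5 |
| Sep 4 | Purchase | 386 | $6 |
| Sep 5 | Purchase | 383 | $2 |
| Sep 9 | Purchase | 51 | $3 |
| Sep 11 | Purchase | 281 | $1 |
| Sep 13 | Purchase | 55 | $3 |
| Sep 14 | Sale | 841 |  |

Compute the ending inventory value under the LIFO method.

Ending inventory = $2,940

Sep 14, 841 sold [LIFO — newest first]: 55 @ $3 + 281 @ $1 + 51 @ $3 + 383 @ $2 + 71 @ $6 = $1,791
Ending inventory: 210 @ $5 + 315 @ $6 = $2,940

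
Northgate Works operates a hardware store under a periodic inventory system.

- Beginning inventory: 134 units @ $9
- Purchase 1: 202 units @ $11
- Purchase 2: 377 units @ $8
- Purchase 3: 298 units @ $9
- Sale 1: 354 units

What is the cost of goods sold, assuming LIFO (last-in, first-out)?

COGS = $3,130

Sale 1 (354) [LIFO — newest first]: 298 @ $9 + 56 @ $8 = $3,130
Ending inventory: 134 @ $9 + 202 @ $11 + 321 @ $8 = $5,996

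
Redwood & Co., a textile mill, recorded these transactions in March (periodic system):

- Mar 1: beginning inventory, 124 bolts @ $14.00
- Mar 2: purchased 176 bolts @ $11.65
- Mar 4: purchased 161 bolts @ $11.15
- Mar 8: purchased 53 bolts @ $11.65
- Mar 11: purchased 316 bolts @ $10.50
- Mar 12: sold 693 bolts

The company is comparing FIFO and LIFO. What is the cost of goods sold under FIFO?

COGS = $8,078.50

FIFO COGS: 124 @ $14.00 + 176 @ $11.65 + 161 @ $11.15 + 53 @ $11.65 + 179 @ $10.50 = $8,078.50
LIFO COGS: 316 @ $10.50 + 53 @ $11.65 + 161 @ $11.15 + 163 @ $11.65 = $7,629.55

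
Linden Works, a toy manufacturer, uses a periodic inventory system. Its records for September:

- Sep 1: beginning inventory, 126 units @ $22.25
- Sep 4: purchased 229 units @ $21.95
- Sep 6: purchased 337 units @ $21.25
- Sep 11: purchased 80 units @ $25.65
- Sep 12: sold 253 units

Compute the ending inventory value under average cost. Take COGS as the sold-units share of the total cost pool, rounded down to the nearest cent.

Ending inventory = $11,457.87

Sep 12, sell 253: 253/772 × $17,043.30 → $5,585.43
Ending inventory (cost pool remaining) = $11,457.87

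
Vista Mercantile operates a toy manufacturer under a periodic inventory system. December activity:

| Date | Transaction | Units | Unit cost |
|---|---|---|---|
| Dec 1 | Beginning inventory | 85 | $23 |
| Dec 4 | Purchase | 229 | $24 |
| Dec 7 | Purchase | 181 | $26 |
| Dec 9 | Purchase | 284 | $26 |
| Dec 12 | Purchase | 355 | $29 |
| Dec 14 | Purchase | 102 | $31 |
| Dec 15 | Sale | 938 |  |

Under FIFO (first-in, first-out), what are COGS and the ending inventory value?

Dec 15, 938 sold [FIFO — oldest first]: 85 @ $23 + 229 @ $24 + 181 @ $26 + 284 @ $26 + 159 @ $29 = $24,152
Ending inventory: 196 @ $29 + 102 @ $31 = $8,846

COGS = $24,152; ending inventory = $8,846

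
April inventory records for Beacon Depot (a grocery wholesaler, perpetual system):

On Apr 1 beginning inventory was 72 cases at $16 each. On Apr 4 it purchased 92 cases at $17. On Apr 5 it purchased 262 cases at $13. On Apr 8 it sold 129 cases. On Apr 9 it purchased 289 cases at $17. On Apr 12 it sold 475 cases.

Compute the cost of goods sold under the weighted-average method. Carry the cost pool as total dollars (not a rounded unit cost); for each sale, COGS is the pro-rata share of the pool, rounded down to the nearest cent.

After Apr 1: 72 on hand, pool $1,152.00 (≈ $16.0000 each)
After Apr 4: 164 on hand, pool $2,716.00 (≈ $16.5610 each)
After Apr 5: 426 on hand, pool $6,122.00 (≈ $14.3709 each)
Apr 8, sell 129: 129/426 × $6,122.00 → $1,853.84
After Apr 9: 586 on hand, pool $9,181.16 (≈ $15.6675 each)
Apr 12, sell 475: 475/586 × $9,181.16 → $7,442.06
Total COGS = $1,853.84 + $7,442.06 = $9,295.90
Ending inventory (cost pool remaining) = $1,739.10

COGS = $9,295.90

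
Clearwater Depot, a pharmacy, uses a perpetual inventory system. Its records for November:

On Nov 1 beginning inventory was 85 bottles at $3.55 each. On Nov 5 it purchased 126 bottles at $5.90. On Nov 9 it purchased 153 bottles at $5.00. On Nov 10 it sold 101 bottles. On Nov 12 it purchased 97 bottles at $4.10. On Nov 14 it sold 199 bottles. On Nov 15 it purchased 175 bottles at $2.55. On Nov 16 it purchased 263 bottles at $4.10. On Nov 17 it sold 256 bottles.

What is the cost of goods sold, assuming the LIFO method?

Nov 10, 101 sold [LIFO — newest first]: 101 @ $5.00 = $505.00
Nov 14, 199 sold [LIFO — newest first]: 97 @ $4.10 + 52 @ $5.00 + 50 @ $5.90 = $952.70
Nov 17, 256 sold [LIFO — newest first]: 256 @ $4.10 = $1,049.60
Total COGS = $505.00 + $952.70 + $1,049.60 = $2,507.30
Ending inventory: 85 @ $3.55 + 76 @ $5.90 + 175 @ $2.55 + 7 @ $4.10 = $1,225.10
Check: goods available $3,732.40 = COGS $2,507.30 + ending $1,225.10

COGS = $2,507.30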